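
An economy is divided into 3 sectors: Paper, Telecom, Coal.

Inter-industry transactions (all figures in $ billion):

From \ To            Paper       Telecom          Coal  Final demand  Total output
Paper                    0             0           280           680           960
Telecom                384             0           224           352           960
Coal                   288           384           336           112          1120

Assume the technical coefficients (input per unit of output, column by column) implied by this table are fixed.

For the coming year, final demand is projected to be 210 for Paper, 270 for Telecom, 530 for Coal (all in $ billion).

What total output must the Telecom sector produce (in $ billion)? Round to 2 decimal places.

x_2 = 790.40

Technical coefficients a_ij = z_ij / X_j:
  a_11 = 0/960 = 0.00, a_21 = 384/960 = 0.40, a_31 = 288/960 = 0.30
  a_12 = 0/960 = 0.00, a_22 = 0/960 = 0.00, a_32 = 384/960 = 0.40
  a_13 = 280/1120 = 0.25, a_23 = 224/1120 = 0.20, a_33 = 336/1120 = 0.30
I − A =
  [   1.00     0.00    -0.25]
  [  -0.40     1.00    -0.20]
  [  -0.30    -0.40     0.70]
Cofactors of I−A, C_ij = (−1)^(i+j)·(minor ij) (rows/columns in the sector order above):
  C_11 = (1.00)(0.70) − (-0.20)(-0.40) = 0.6200
  C_12 = −[(-0.40)(0.70) − (-0.20)(-0.30)] = 0.3400
  C_13 = (-0.40)(-0.40) − (1.00)(-0.30) = 0.4600
  C_21 = −[(0.00)(0.70) − (-0.25)(-0.40)] = 0.1000
  C_22 = (1.00)(0.70) − (-0.25)(-0.30) = 0.6250
  C_23 = −[(1.00)(-0.40) − (0.00)(-0.30)] = 0.4000
  C_31 = (0.00)(-0.20) − (-0.25)(1.00) = 0.2500
  C_32 = −[(1.00)(-0.20) − (-0.25)(-0.40)] = 0.3000
  C_33 = (1.00)(1.00) − (0.00)(-0.40) = 1.0000
det(I−A) = Σ_j (I−A)_1j·C_1j = (1.00)(0.6200) + (0.00)(0.3400) + (-0.25)(0.4600) = 0.5050
adj(I−A) = Cᵀ =
  [ 0.6200   0.1000   0.2500]
  [ 0.3400   0.6250   0.3000]
  [ 0.4600   0.4000   1.0000]
(I − A)⁻¹ = adj(I−A) / det(I−A) ≈
  [   1.2277     0.1980     0.4950]
  [   0.6733     1.2376     0.5941]
  [   0.9109     0.7921     1.9802]
x = (I − A)⁻¹ d = adj(I−A)·d / det(I−A), with det(I−A) = 0.5050:
  x_1 = (0.6200·210 + 0.1000·270 + 0.2500·530) / 0.5050 = 289.70 / 0.5050 ≈ 573.66
  x_2 = (0.3400·210 + 0.6250·270 + 0.3000·530) / 0.5050 = 399.15 / 0.5050 ≈ 790.40
  x_3 = (0.4600·210 + 0.4000·270 + 1.0000·530) / 0.5050 = 734.60 / 0.5050 ≈ 1454.65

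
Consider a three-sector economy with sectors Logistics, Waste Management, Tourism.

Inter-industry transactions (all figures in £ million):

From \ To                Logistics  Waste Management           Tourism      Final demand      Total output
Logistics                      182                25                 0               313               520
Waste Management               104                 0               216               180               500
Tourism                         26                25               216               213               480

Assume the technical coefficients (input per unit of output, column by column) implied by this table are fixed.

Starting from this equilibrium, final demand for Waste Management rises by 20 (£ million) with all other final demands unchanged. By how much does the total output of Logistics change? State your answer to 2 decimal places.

Δx_1 = 1.64

Technical coefficients a_ij = z_ij / X_j:
  a_11 = 182/520 = 0.35, a_21 = 104/520 = 0.20, a_31 = 26/520 = 0.05
  a_12 = 25/500 = 0.05, a_22 = 0/500 = 0.00, a_32 = 25/500 = 0.05
  a_13 = 0/480 = 0.00, a_23 = 216/480 = 0.45, a_33 = 216/480 = 0.45
I − A =
  [   0.65    -0.05     0.00]
  [  -0.20     1.00    -0.45]
  [  -0.05    -0.05     0.55]
Cofactors of I−A, C_ij = (−1)^(i+j)·(minor ij) (rows/columns in the sector order above):
  C_11 = (1.00)(0.55) − (-0.45)(-0.05) = 0.5275
  C_12 = −[(-0.20)(0.55) − (-0.45)(-0.05)] = 0.1325
  C_13 = (-0.20)(-0.05) − (1.00)(-0.05) = 0.0600
  C_21 = −[(-0.05)(0.55) − (0.00)(-0.05)] = 0.0275
  C_22 = (0.65)(0.55) − (0.00)(-0.05) = 0.3575
  C_23 = −[(0.65)(-0.05) − (-0.05)(-0.05)] = 0.0350
  C_31 = (-0.05)(-0.45) − (0.00)(1.00) = 0.0225
  C_32 = −[(0.65)(-0.45) − (0.00)(-0.20)] = 0.2925
  C_33 = (0.65)(1.00) − (-0.05)(-0.20) = 0.6400
det(I−A) = Σ_j (I−A)_1j·C_1j = (0.65)(0.5275) + (-0.05)(0.1325) + (0.00)(0.0600) = 0.33625
adj(I−A) = Cᵀ =
  [ 0.5275   0.0275   0.0225]
  [ 0.1325   0.3575   0.2925]
  [ 0.0600   0.0350   0.6400]
(I − A)⁻¹ = adj(I−A) / det(I−A) ≈
  [   1.5688     0.0818     0.0669]
  [   0.3941     1.0632     0.8699]
  [   0.1784     0.1041     1.9033]
Δx = (I − A)⁻¹ Δd with Δd having +20 in the Waste Management component and 0 elsewhere.
So Δx_1 = L_12 · (+20), where L_12 = adj(I−A)_12 / det(I−A) = 0.0275 / 0.33625.
Δx_1 = 0.0275 × (+20) / 0.33625 = 0.55 / 0.33625 ≈ 1.64.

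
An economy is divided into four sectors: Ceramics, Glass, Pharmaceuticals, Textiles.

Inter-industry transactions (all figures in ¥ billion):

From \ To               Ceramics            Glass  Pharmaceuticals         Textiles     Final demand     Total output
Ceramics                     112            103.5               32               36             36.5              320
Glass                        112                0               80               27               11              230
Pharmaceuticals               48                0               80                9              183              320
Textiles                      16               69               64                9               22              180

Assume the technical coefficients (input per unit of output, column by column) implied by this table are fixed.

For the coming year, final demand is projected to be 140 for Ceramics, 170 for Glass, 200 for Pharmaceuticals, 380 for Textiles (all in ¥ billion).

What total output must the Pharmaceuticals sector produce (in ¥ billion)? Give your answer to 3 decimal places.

Technical coefficients a_ij = z_ij / X_j:
  a_CC = 112/320 = 0.35, a_GC = 112/320 = 0.35, a_PC = 48/320 = 0.15, a_TC = 16/320 = 0.05
  a_CG = 103.5/230 = 0.45, a_GG = 0/230 = 0.00, a_PG = 0/230 = 0.00, a_TG = 69/230 = 0.30
  a_CP = 32/320 = 0.10, a_GP = 80/320 = 0.25, a_PP = 80/320 = 0.25, a_TP = 64/320 = 0.20
  a_CT = 36/180 = 0.20, a_GT = 27/180 = 0.15, a_PT = 9/180 = 0.05, a_TT = 9/180 = 0.05
I − A =
  [   0.65    -0.45    -0.10    -0.20]
  [  -0.35     1.00    -0.25    -0.15]
  [  -0.15     0.00     0.75    -0.05]
  [  -0.05    -0.30    -0.20     0.95]
Compute the cofactors C_ij = (−1)^(i+j)·(3×3 minor ij) of I−A; the adjugate is their transpose:
adj(I−A) = Cᵀ =
  [ 0.665000   0.362625   0.265875   0.211250]
  [ 0.292250   0.428625   0.219375   0.140750]
  [ 0.143500   0.084000   0.404250   0.064750]
  [ 0.157500   0.172125   0.168375   0.337500]
det(I−A) = Σ_j (I−A)_1j·C_1j = (0.65)(0.665000) + (-0.45)(0.292250) + (-0.10)(0.143500) + (-0.20)(0.157500) = 0.2548875
(I − A)⁻¹ = adj(I−A) / det(I−A) ≈
  [   2.6090     1.4227     1.0431     0.8288]
  [   1.1466     1.6816     0.8607     0.5522]
  [   0.5630     0.3296     1.5860     0.2540]
  [   0.6179     0.6753     0.6606     1.3241]
x = (I − A)⁻¹ d = adj(I−A)·d / det(I−A), with det(I−A) = 0.2548875:
  x_C = (0.665000·140 + 0.362625·170 + 0.265875·200 + 0.211250·380) / 0.2548875 = 288.19625 / 0.2548875 ≈ 1130.680
  x_G = (0.292250·140 + 0.428625·170 + 0.219375·200 + 0.140750·380) / 0.2548875 = 211.14125 / 0.2548875 ≈ 828.370
  x_P = (0.143500·140 + 0.084000·170 + 0.404250·200 + 0.064750·380) / 0.2548875 = 139.825 / 0.2548875 ≈ 548.575
  x_T = (0.157500·140 + 0.172125·170 + 0.168375·200 + 0.337500·380) / 0.2548875 = 213.23625 / 0.2548875 ≈ 836.590

x_P = 548.575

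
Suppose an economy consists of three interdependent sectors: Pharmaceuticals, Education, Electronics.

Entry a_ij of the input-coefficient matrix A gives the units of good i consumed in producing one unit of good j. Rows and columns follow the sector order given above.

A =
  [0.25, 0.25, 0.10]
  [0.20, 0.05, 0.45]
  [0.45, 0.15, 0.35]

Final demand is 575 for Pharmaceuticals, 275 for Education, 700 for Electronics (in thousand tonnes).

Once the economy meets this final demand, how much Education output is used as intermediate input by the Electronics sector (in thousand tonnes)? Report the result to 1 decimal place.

z_23 = 1251.3

I − A =
  [   0.75    -0.25    -0.10]
  [  -0.20     0.95    -0.45]
  [  -0.45    -0.15     0.65]
Cofactors of I−A, C_ij = (−1)^(i+j)·(minor ij) (rows/columns in the sector order above):
  C_11 = (0.95)(0.65) − (-0.45)(-0.15) = 0.5500
  C_12 = −[(-0.20)(0.65) − (-0.45)(-0.45)] = 0.3325
  C_13 = (-0.20)(-0.15) − (0.95)(-0.45) = 0.4575
  C_21 = −[(-0.25)(0.65) − (-0.10)(-0.15)] = 0.1775
  C_22 = (0.75)(0.65) − (-0.10)(-0.45) = 0.4425
  C_23 = −[(0.75)(-0.15) − (-0.25)(-0.45)] = 0.2250
  C_31 = (-0.25)(-0.45) − (-0.10)(0.95) = 0.2075
  C_32 = −[(0.75)(-0.45) − (-0.10)(-0.20)] = 0.3575
  C_33 = (0.75)(0.95) − (-0.25)(-0.20) = 0.6625
det(I−A) = Σ_j (I−A)_1j·C_1j = (0.75)(0.5500) + (-0.25)(0.3325) + (-0.10)(0.4575) = 0.283625
adj(I−A) = Cᵀ =
  [ 0.5500   0.1775   0.2075]
  [ 0.3325   0.4425   0.3575]
  [ 0.4575   0.2250   0.6625]
(I − A)⁻¹ = adj(I−A) / det(I−A) ≈
  [   1.9392     0.6258     0.7316]
  [   1.1723     1.5602     1.2605]
  [   1.6130     0.7933     2.3358]
First solve x = (I − A)⁻¹ d = adj(I−A)·d / det(I−A); in particular x_3 = (0.4575·575 + 0.2250·275 + 0.6625·700) / 0.283625 = 788.6875 / 0.283625 ≈ 2780.740.
Intermediate flow from 2 to 3: z_23 = a_23 · x_3 = 0.45 × 788.6875 / 0.283625 = 354.909375 / 0.283625 ≈ 1251.3.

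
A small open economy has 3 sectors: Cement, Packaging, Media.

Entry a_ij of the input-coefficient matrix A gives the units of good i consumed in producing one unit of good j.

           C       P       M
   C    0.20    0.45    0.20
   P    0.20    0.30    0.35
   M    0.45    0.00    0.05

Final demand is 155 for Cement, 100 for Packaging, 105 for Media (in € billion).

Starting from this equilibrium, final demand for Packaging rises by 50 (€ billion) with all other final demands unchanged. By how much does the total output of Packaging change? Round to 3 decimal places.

Δx_P = 107.157

I − A =
  [   0.80    -0.45    -0.20]
  [  -0.20     0.70    -0.35]
  [  -0.45     0.00     0.95]
Cofactors of I−A, C_ij = (−1)^(i+j)·(minor ij) (rows/columns in the sector order above):
  C_11 = (0.70)(0.95) − (-0.35)(0.00) = 0.6650
  C_12 = −[(-0.20)(0.95) − (-0.35)(-0.45)] = 0.3475
  C_13 = (-0.20)(0.00) − (0.70)(-0.45) = 0.3150
  C_21 = −[(-0.45)(0.95) − (-0.20)(0.00)] = 0.4275
  C_22 = (0.80)(0.95) − (-0.20)(-0.45) = 0.6700
  C_23 = −[(0.80)(0.00) − (-0.45)(-0.45)] = 0.2025
  C_31 = (-0.45)(-0.35) − (-0.20)(0.70) = 0.2975
  C_32 = −[(0.80)(-0.35) − (-0.20)(-0.20)] = 0.3200
  C_33 = (0.80)(0.70) − (-0.45)(-0.20) = 0.4700
det(I−A) = Σ_j (I−A)_1j·C_1j = (0.80)(0.6650) + (-0.45)(0.3475) + (-0.20)(0.3150) = 0.312625
adj(I−A) = Cᵀ =
  [ 0.6650   0.4275   0.2975]
  [ 0.3475   0.6700   0.3200]
  [ 0.3150   0.2025   0.4700]
(I − A)⁻¹ = adj(I−A) / det(I−A) ≈
  [   2.1271     1.3675     0.9516]
  [   1.1116     2.1431     1.0236]
  [   1.0076     0.6477     1.5034]
Δx = (I − A)⁻¹ Δd with Δd having +50 in the Packaging component and 0 elsewhere.
So Δx_P = L_PP · (+50), where L_PP = adj(I−A)_PP / det(I−A) = 0.6700 / 0.312625.
Δx_P = 0.6700 × (+50) / 0.312625 = 33.50 / 0.312625 ≈ 107.157.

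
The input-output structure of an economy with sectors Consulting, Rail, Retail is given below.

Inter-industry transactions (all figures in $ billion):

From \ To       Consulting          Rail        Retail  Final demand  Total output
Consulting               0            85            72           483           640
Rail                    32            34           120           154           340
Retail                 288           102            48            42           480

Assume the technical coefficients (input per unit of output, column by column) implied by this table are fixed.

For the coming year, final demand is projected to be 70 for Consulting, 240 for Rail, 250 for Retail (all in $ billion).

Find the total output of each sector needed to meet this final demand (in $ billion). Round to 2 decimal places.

Technical coefficients a_ij = z_ij / X_j:
  a_11 = 0/640 = 0.00, a_21 = 32/640 = 0.05, a_31 = 288/640 = 0.45
  a_12 = 85/340 = 0.25, a_22 = 34/340 = 0.10, a_32 = 102/340 = 0.30
  a_13 = 72/480 = 0.15, a_23 = 120/480 = 0.25, a_33 = 48/480 = 0.10
I − A =
  [   1.00    -0.25    -0.15]
  [  -0.05     0.90    -0.25]
  [  -0.45    -0.30     0.90]
Cofactors of I−A, C_ij = (−1)^(i+j)·(minor ij) (rows/columns in the sector order above):
  C_11 = (0.90)(0.90) − (-0.25)(-0.30) = 0.7350
  C_12 = −[(-0.05)(0.90) − (-0.25)(-0.45)] = 0.1575
  C_13 = (-0.05)(-0.30) − (0.90)(-0.45) = 0.4200
  C_21 = −[(-0.25)(0.90) − (-0.15)(-0.30)] = 0.2700
  C_22 = (1.00)(0.90) − (-0.15)(-0.45) = 0.8325
  C_23 = −[(1.00)(-0.30) − (-0.25)(-0.45)] = 0.4125
  C_31 = (-0.25)(-0.25) − (-0.15)(0.90) = 0.1975
  C_32 = −[(1.00)(-0.25) − (-0.15)(-0.05)] = 0.2575
  C_33 = (1.00)(0.90) − (-0.25)(-0.05) = 0.8875
det(I−A) = Σ_j (I−A)_1j·C_1j = (1.00)(0.7350) + (-0.25)(0.1575) + (-0.15)(0.4200) = 0.632625
adj(I−A) = Cᵀ =
  [ 0.7350   0.2700   0.1975]
  [ 0.1575   0.8325   0.2575]
  [ 0.4200   0.4125   0.8875]
(I − A)⁻¹ = adj(I−A) / det(I−A) ≈
  [   1.1618     0.4268     0.3122]
  [   0.2490     1.3159     0.4070]
  [   0.6639     0.6520     1.4029]
x = (I − A)⁻¹ d = adj(I−A)·d / det(I−A), with det(I−A) = 0.632625:
  x_1 = (0.7350·70 + 0.2700·240 + 0.1975·250) / 0.632625 = 165.625 / 0.632625 ≈ 261.81
  x_2 = (0.1575·70 + 0.8325·240 + 0.2575·250) / 0.632625 = 275.20 / 0.632625 ≈ 435.01
  x_3 = (0.4200·70 + 0.4125·240 + 0.8875·250) / 0.632625 = 350.275 / 0.632625 ≈ 553.69

x_1 = 261.81, x_2 = 435.01, x_3 = 553.69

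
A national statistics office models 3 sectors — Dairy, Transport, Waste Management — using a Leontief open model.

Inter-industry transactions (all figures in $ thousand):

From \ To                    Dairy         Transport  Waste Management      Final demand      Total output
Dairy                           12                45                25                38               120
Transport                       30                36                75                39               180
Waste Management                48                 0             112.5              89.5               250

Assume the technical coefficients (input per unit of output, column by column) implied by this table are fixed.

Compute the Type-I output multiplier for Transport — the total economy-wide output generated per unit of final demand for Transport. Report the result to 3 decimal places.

Technical coefficients a_ij = z_ij / X_j:
  a_DD = 12/120 = 0.10, a_TD = 30/120 = 0.25, a_WD = 48/120 = 0.40
  a_DT = 45/180 = 0.25, a_TT = 36/180 = 0.20, a_WT = 0/180 = 0.00
  a_DW = 25/250 = 0.10, a_TW = 75/250 = 0.30, a_WW = 112.5/250 = 0.45
I − A =
  [   0.90    -0.25    -0.10]
  [  -0.25     0.80    -0.30]
  [  -0.40     0.00     0.55]
Cofactors of I−A, C_ij = (−1)^(i+j)·(minor ij) (rows/columns in the sector order above):
  C_11 = (0.80)(0.55) − (-0.30)(0.00) = 0.4400
  C_12 = −[(-0.25)(0.55) − (-0.30)(-0.40)] = 0.2575
  C_13 = (-0.25)(0.00) − (0.80)(-0.40) = 0.3200
  C_21 = −[(-0.25)(0.55) − (-0.10)(0.00)] = 0.1375
  C_22 = (0.90)(0.55) − (-0.10)(-0.40) = 0.4550
  C_23 = −[(0.90)(0.00) − (-0.25)(-0.40)] = 0.1000
  C_31 = (-0.25)(-0.30) − (-0.10)(0.80) = 0.1550
  C_32 = −[(0.90)(-0.30) − (-0.10)(-0.25)] = 0.2950
  C_33 = (0.90)(0.80) − (-0.25)(-0.25) = 0.6575
det(I−A) = Σ_j (I−A)_1j·C_1j = (0.90)(0.4400) + (-0.25)(0.2575) + (-0.10)(0.3200) = 0.299625
adj(I−A) = Cᵀ =
  [ 0.4400   0.1375   0.1550]
  [ 0.2575   0.4550   0.2950]
  [ 0.3200   0.1000   0.6575]
(I − A)⁻¹ = adj(I−A) / det(I−A) ≈
  [   1.4685     0.4589     0.5173]
  [   0.8594     1.5186     0.9846]
  [   1.0680     0.3338     2.1944]
The output multiplier for sector j is the column-j sum of the Leontief inverse (I − A)⁻¹ = adj(I−A) / det(I−A).
Column T of adj(I−A): (0.1375, 0.4550, 0.1000); det(I−A) = 0.299625.
m_T = (0.1375 + 0.4550 + 0.1000) / 0.299625 = 0.6925 / 0.299625 ≈ 2.311.

m_T = 2.311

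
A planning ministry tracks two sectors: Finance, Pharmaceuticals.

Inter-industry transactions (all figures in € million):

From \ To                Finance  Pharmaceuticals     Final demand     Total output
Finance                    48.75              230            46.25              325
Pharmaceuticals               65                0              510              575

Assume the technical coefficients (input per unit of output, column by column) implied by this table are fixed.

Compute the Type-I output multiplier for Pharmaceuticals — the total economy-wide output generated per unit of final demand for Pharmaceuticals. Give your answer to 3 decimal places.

m_P = 1.623

Technical coefficients a_ij = z_ij / X_j:
  a_FF = 48.75/325 = 0.15, a_PF = 65/325 = 0.20
  a_FP = 230/575 = 0.40, a_PP = 0/575 = 0.00
I − A =
  [   0.85    -0.40]
  [  -0.20     1.00]
det(I−A) = (0.85)(1.00) − (-0.40)(-0.20) = 0.7700
adj(I−A) = [[1.00, 0.40], [0.20, 0.85]]
(I − A)⁻¹ = adj(I−A) / det(I−A) ≈
  [   1.2987     0.5195]
  [   0.2597     1.1039]
The output multiplier for sector j is the column-j sum of the Leontief inverse (I − A)⁻¹ = adj(I−A) / det(I−A).
Column P of adj(I−A): (0.40, 0.85); det(I−A) = 0.7700.
m_P = (0.40 + 0.85) / 0.7700 = 1.25 / 0.7700 ≈ 1.623.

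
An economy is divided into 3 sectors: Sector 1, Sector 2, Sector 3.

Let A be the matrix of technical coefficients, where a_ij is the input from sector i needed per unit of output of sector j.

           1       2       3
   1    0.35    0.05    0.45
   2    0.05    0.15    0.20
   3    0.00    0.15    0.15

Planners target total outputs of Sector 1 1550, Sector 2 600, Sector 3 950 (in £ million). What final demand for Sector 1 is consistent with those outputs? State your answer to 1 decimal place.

d_1 = 550.0

I − A =
  [   0.65    -0.05    -0.45]
  [  -0.05     0.85    -0.20]
  [   0.00    -0.15     0.85]
d = (I − A) x:
  d_1 = (+0.65)·1550 + (-0.05)·600 + (-0.45)·950 = 550.0
  d_2 = (-0.05)·1550 + (+0.85)·600 + (-0.20)·950 = 242.5
  d_3 = (+0.00)·1550 + (-0.15)·600 + (+0.85)·950 = 717.5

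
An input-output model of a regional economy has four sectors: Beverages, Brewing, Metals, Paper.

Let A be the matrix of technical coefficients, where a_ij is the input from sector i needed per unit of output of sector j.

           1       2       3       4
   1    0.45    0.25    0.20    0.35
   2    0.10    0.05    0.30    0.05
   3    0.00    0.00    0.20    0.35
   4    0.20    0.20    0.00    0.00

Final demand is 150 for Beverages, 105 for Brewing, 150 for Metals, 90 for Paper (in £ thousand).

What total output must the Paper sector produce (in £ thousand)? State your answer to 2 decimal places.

x_4 = 291.93

I − A =
  [   0.55    -0.25    -0.20    -0.35]
  [  -0.10     0.95    -0.30    -0.05]
  [   0.00     0.00     0.80    -0.35]
  [  -0.20    -0.20     0.00     1.00]
Compute the cofactors C_ij = (−1)^(i+j)·(3×3 minor ij) of I−A; the adjugate is their transpose:
adj(I−A) = Cᵀ =
  [ 0.731000   0.270000   0.284000   0.368750]
  [ 0.109000   0.370000   0.166000   0.114750]
  [ 0.073500   0.056000   0.416000   0.174125]
  [ 0.168000   0.128000   0.090000   0.398000]
det(I−A) = Σ_j (I−A)_1j·C_1j = (0.55)(0.731000) + (-0.25)(0.109000) + (-0.20)(0.073500) + (-0.35)(0.168000) = 0.3013
(I − A)⁻¹ = adj(I−A) / det(I−A) ≈
  [   2.4262     0.8961     0.9426     1.2239]
  [   0.3618     1.2280     0.5509     0.3808]
  [   0.2439     0.1859     1.3807     0.5779]
  [   0.5576     0.4248     0.2987     1.3209]
x = (I − A)⁻¹ d = adj(I−A)·d / det(I−A), with det(I−A) = 0.3013:
  x_1 = (0.731000·150 + 0.270000·105 + 0.284000·150 + 0.368750·90) / 0.3013 = 213.7875 / 0.3013 ≈ 709.55
  x_2 = (0.109000·150 + 0.370000·105 + 0.166000·150 + 0.114750·90) / 0.3013 = 90.4275 / 0.3013 ≈ 300.12
  x_3 = (0.073500·150 + 0.056000·105 + 0.416000·150 + 0.174125·90) / 0.3013 = 94.97625 / 0.3013 ≈ 315.22
  x_4 = (0.168000·150 + 0.128000·105 + 0.090000·150 + 0.398000·90) / 0.3013 = 87.96 / 0.3013 ≈ 291.93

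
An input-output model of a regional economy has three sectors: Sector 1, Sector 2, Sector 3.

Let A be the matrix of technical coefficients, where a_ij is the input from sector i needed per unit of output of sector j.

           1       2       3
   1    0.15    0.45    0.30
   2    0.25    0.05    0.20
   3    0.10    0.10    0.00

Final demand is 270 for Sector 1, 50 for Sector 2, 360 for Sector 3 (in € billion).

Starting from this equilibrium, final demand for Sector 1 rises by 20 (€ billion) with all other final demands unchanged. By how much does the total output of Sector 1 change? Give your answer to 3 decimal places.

Δx_1 = 29.384

I − A =
  [   0.85    -0.45    -0.30]
  [  -0.25     0.95    -0.20]
  [  -0.10    -0.10     1.00]
Cofactors of I−A, C_ij = (−1)^(i+j)·(minor ij) (rows/columns in the sector order above):
  C_11 = (0.95)(1.00) − (-0.20)(-0.10) = 0.9300
  C_12 = −[(-0.25)(1.00) − (-0.20)(-0.10)] = 0.2700
  C_13 = (-0.25)(-0.10) − (0.95)(-0.10) = 0.1200
  C_21 = −[(-0.45)(1.00) − (-0.30)(-0.10)] = 0.4800
  C_22 = (0.85)(1.00) − (-0.30)(-0.10) = 0.8200
  C_23 = −[(0.85)(-0.10) − (-0.45)(-0.10)] = 0.1300
  C_31 = (-0.45)(-0.20) − (-0.30)(0.95) = 0.3750
  C_32 = −[(0.85)(-0.20) − (-0.30)(-0.25)] = 0.2450
  C_33 = (0.85)(0.95) − (-0.45)(-0.25) = 0.6950
det(I−A) = Σ_j (I−A)_1j·C_1j = (0.85)(0.9300) + (-0.45)(0.2700) + (-0.30)(0.1200) = 0.6330
adj(I−A) = Cᵀ =
  [ 0.9300   0.4800   0.3750]
  [ 0.2700   0.8200   0.2450]
  [ 0.1200   0.1300   0.6950]
(I − A)⁻¹ = adj(I−A) / det(I−A) ≈
  [   1.4692     0.7583     0.5924]
  [   0.4265     1.2954     0.3870]
  [   0.1896     0.2054     1.0979]
Δx = (I − A)⁻¹ Δd with Δd having +20 in the Sector 1 component and 0 elsewhere.
So Δx_1 = L_11 · (+20), where L_11 = adj(I−A)_11 / det(I−A) = 0.9300 / 0.6330.
Δx_1 = 0.9300 × (+20) / 0.6330 = 18.60 / 0.6330 ≈ 29.384.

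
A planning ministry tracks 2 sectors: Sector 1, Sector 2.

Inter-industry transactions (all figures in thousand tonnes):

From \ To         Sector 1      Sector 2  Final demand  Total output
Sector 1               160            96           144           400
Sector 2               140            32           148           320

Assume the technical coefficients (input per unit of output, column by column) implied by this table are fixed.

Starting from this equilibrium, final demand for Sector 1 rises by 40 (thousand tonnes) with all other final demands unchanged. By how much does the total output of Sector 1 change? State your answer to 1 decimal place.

Technical coefficients a_ij = z_ij / X_j:
  a_11 = 160/400 = 0.40, a_21 = 140/400 = 0.35
  a_12 = 96/320 = 0.30, a_22 = 32/320 = 0.10
I − A =
  [   0.60    -0.30]
  [  -0.35     0.90]
det(I−A) = (0.60)(0.90) − (-0.30)(-0.35) = 0.4350
adj(I−A) = [[0.90, 0.30], [0.35, 0.60]]
(I − A)⁻¹ = adj(I−A) / det(I−A) ≈
  [   2.0690     0.6897]
  [   0.8046     1.3793]
Δx = (I − A)⁻¹ Δd with Δd having +40 in the Sector 1 component and 0 elsewhere.
So Δx_1 = L_11 · (+40), where L_11 = adj(I−A)_11 / det(I−A) = 0.90 / 0.4350.
Δx_1 = 0.90 × (+40) / 0.4350 = 36.00 / 0.4350 ≈ 82.8.

Δx_1 = 82.8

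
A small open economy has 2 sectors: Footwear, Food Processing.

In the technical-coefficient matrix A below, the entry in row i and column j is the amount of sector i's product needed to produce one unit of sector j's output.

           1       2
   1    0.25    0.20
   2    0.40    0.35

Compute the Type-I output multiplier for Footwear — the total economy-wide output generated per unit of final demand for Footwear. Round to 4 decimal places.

m_1 = 2.5767

I − A =
  [   0.75    -0.20]
  [  -0.40     0.65]
det(I−A) = (0.75)(0.65) − (-0.20)(-0.40) = 0.4075
adj(I−A) = [[0.65, 0.20], [0.40, 0.75]]
(I − A)⁻¹ = adj(I−A) / det(I−A) ≈
  [   1.59509     0.49080]
  [   0.98160     1.84049]
The output multiplier for sector j is the column-j sum of the Leontief inverse (I − A)⁻¹ = adj(I−A) / det(I−A).
Column 1 of adj(I−A): (0.65, 0.40); det(I−A) = 0.4075.
m_1 = (0.65 + 0.40) / 0.4075 = 1.05 / 0.4075 ≈ 2.5767.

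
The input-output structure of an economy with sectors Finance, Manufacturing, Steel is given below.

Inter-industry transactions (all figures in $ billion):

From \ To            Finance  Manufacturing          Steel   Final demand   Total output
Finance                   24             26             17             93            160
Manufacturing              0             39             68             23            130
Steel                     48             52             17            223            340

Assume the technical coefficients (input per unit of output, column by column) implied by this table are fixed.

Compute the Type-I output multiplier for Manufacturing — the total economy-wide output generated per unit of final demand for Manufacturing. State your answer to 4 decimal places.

m_2 = 2.9542

Technical coefficients a_ij = z_ij / X_j:
  a_11 = 24/160 = 0.15, a_21 = 0/160 = 0.00, a_31 = 48/160 = 0.30
  a_12 = 26/130 = 0.20, a_22 = 39/130 = 0.30, a_32 = 52/130 = 0.40
  a_13 = 17/340 = 0.05, a_23 = 68/340 = 0.20, a_33 = 17/340 = 0.05
I − A =
  [   0.85    -0.20    -0.05]
  [   0.00     0.70    -0.20]
  [  -0.30    -0.40     0.95]
Cofactors of I−A, C_ij = (−1)^(i+j)·(minor ij) (rows/columns in the sector order above):
  C_11 = (0.70)(0.95) − (-0.20)(-0.40) = 0.5850
  C_12 = −[(0.00)(0.95) − (-0.20)(-0.30)] = 0.0600
  C_13 = (0.00)(-0.40) − (0.70)(-0.30) = 0.2100
  C_21 = −[(-0.20)(0.95) − (-0.05)(-0.40)] = 0.2100
  C_22 = (0.85)(0.95) − (-0.05)(-0.30) = 0.7925
  C_23 = −[(0.85)(-0.40) − (-0.20)(-0.30)] = 0.4000
  C_31 = (-0.20)(-0.20) − (-0.05)(0.70) = 0.0750
  C_32 = −[(0.85)(-0.20) − (-0.05)(0.00)] = 0.1700
  C_33 = (0.85)(0.70) − (-0.20)(0.00) = 0.5950
det(I−A) = Σ_j (I−A)_1j·C_1j = (0.85)(0.5850) + (-0.20)(0.0600) + (-0.05)(0.2100) = 0.47475
adj(I−A) = Cᵀ =
  [ 0.5850   0.2100   0.0750]
  [ 0.0600   0.7925   0.1700]
  [ 0.2100   0.4000   0.5950]
(I − A)⁻¹ = adj(I−A) / det(I−A) ≈
  [   1.23223     0.44234     0.15798]
  [   0.12638     1.66930     0.35808]
  [   0.44234     0.84255     1.25329]
The output multiplier for sector j is the column-j sum of the Leontief inverse (I − A)⁻¹ = adj(I−A) / det(I−A).
Column 2 of adj(I−A): (0.2100, 0.7925, 0.4000); det(I−A) = 0.47475.
m_2 = (0.2100 + 0.7925 + 0.4000) / 0.47475 = 1.4025 / 0.47475 ≈ 2.9542.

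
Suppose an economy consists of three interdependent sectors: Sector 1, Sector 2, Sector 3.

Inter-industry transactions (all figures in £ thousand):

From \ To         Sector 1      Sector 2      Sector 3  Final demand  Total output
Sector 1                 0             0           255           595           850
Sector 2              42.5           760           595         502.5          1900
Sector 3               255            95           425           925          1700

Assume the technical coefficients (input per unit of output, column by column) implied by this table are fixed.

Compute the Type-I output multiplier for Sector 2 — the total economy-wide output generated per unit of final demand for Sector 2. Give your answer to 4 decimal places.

Technical coefficients a_ij = z_ij / X_j:
  a_11 = 0/850 = 0.00, a_21 = 42.5/850 = 0.05, a_31 = 255/850 = 0.30
  a_12 = 0/1900 = 0.00, a_22 = 760/1900 = 0.40, a_32 = 95/1900 = 0.05
  a_13 = 255/1700 = 0.15, a_23 = 595/1700 = 0.35, a_33 = 425/1700 = 0.25
I − A =
  [   1.00     0.00    -0.15]
  [  -0.05     0.60    -0.35]
  [  -0.30    -0.05     0.75]
Cofactors of I−A, C_ij = (−1)^(i+j)·(minor ij) (rows/columns in the sector order above):
  C_11 = (0.60)(0.75) − (-0.35)(-0.05) = 0.4325
  C_12 = −[(-0.05)(0.75) − (-0.35)(-0.30)] = 0.1425
  C_13 = (-0.05)(-0.05) − (0.60)(-0.30) = 0.1825
  C_21 = −[(0.00)(0.75) − (-0.15)(-0.05)] = 0.0075
  C_22 = (1.00)(0.75) − (-0.15)(-0.30) = 0.7050
  C_23 = −[(1.00)(-0.05) − (0.00)(-0.30)] = 0.0500
  C_31 = (0.00)(-0.35) − (-0.15)(0.60) = 0.0900
  C_32 = −[(1.00)(-0.35) − (-0.15)(-0.05)] = 0.3575
  C_33 = (1.00)(0.60) − (0.00)(-0.05) = 0.6000
det(I−A) = Σ_j (I−A)_1j·C_1j = (1.00)(0.4325) + (0.00)(0.1425) + (-0.15)(0.1825) = 0.405125
adj(I−A) = Cᵀ =
  [ 0.4325   0.0075   0.0900]
  [ 0.1425   0.7050   0.3575]
  [ 0.1825   0.0500   0.6000]
(I − A)⁻¹ = adj(I−A) / det(I−A) ≈
  [   1.06757     0.01851     0.22215]
  [   0.35174     1.74020     0.88244]
  [   0.45048     0.12342     1.48102]
The output multiplier for sector j is the column-j sum of the Leontief inverse (I − A)⁻¹ = adj(I−A) / det(I−A).
Column 2 of adj(I−A): (0.0075, 0.7050, 0.0500); det(I−A) = 0.405125.
m_2 = (0.0075 + 0.7050 + 0.0500) / 0.405125 = 0.7625 / 0.405125 ≈ 1.8821.

m_2 = 1.8821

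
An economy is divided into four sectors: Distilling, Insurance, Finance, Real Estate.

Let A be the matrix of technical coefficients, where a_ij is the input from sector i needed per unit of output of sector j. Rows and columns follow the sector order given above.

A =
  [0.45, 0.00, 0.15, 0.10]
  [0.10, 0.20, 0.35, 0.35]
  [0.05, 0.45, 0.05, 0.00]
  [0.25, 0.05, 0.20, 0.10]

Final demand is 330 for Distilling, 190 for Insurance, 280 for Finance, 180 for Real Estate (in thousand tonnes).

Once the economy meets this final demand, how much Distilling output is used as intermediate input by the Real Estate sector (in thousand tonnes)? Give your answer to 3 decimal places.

z_DR = 70.817

I − A =
  [   0.55     0.00    -0.15    -0.10]
  [  -0.10     0.80    -0.35    -0.35]
  [  -0.05    -0.45     0.95     0.00]
  [  -0.25    -0.05    -0.20     0.90]
Compute the cofactors C_ij = (−1)^(i+j)·(3×3 minor ij) of I−A; the adjugate is their transpose:
adj(I−A) = Cᵀ =
  [ 0.494125   0.074500   0.123125   0.083875]
  [ 0.187875   0.438750   0.231625   0.191500]
  [ 0.115000   0.211750   0.365875   0.095125]
  [ 0.173250   0.092125   0.128375   0.318625]
det(I−A) = Σ_j (I−A)_1j·C_1j = (0.55)(0.494125) + (0.00)(0.187875) + (-0.15)(0.115000) + (-0.10)(0.173250) = 0.23719375
(I − A)⁻¹ = adj(I−A) / det(I−A) ≈
  [   2.0832     0.3141     0.5191     0.3536]
  [   0.7921     1.8498     0.9765     0.8074]
  [   0.4848     0.8927     1.5425     0.4010]
  [   0.7304     0.3884     0.5412     1.3433]
First solve x = (I − A)⁻¹ d = adj(I−A)·d / det(I−A); in particular x_R = (0.173250·330 + 0.092125·190 + 0.128375·280 + 0.318625·180) / 0.23719375 = 167.97375 / 0.23719375 ≈ 708.17106.
Intermediate flow from D to R: z_DR = a_DR · x_R = 0.10 × 167.97375 / 0.23719375 = 16.797375 / 0.23719375 ≈ 70.817.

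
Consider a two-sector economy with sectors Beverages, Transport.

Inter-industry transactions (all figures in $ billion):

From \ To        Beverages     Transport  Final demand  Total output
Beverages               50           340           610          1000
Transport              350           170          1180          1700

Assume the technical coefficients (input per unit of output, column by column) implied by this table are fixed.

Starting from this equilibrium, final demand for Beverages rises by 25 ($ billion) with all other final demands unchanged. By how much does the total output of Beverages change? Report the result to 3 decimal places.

Technical coefficients a_ij = z_ij / X_j:
  a_11 = 50/1000 = 0.05, a_21 = 350/1000 = 0.35
  a_12 = 340/1700 = 0.20, a_22 = 170/1700 = 0.10
I − A =
  [   0.95    -0.20]
  [  -0.35     0.90]
det(I−A) = (0.95)(0.90) − (-0.20)(-0.35) = 0.7850
adj(I−A) = [[0.90, 0.20], [0.35, 0.95]]
(I − A)⁻¹ = adj(I−A) / det(I−A) ≈
  [   1.1465     0.2548]
  [   0.4459     1.2102]
Δx = (I − A)⁻¹ Δd with Δd having +25 in the Beverages component and 0 elsewhere.
So Δx_1 = L_11 · (+25), where L_11 = adj(I−A)_11 / det(I−A) = 0.90 / 0.7850.
Δx_1 = 0.90 × (+25) / 0.7850 = 22.50 / 0.7850 ≈ 28.662.

Δx_1 = 28.662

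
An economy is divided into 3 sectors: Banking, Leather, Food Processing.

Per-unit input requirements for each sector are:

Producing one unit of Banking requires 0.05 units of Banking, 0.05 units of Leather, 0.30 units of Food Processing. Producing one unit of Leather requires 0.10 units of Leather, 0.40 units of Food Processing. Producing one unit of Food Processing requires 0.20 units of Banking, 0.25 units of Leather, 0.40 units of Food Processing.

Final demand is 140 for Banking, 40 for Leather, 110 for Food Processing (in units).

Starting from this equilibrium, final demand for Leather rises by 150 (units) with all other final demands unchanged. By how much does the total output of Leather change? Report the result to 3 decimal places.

Δx_2 = 212.500

I − A =
  [   0.95     0.00    -0.20]
  [  -0.05     0.90    -0.25]
  [  -0.30    -0.40     0.60]
Cofactors of I−A, C_ij = (−1)^(i+j)·(minor ij) (rows/columns in the sector order above):
  C_11 = (0.90)(0.60) − (-0.25)(-0.40) = 0.4400
  C_12 = −[(-0.05)(0.60) − (-0.25)(-0.30)] = 0.1050
  C_13 = (-0.05)(-0.40) − (0.90)(-0.30) = 0.2900
  C_21 = −[(0.00)(0.60) − (-0.20)(-0.40)] = 0.0800
  C_22 = (0.95)(0.60) − (-0.20)(-0.30) = 0.5100
  C_23 = −[(0.95)(-0.40) − (0.00)(-0.30)] = 0.3800
  C_31 = (0.00)(-0.25) − (-0.20)(0.90) = 0.1800
  C_32 = −[(0.95)(-0.25) − (-0.20)(-0.05)] = 0.2475
  C_33 = (0.95)(0.90) − (0.00)(-0.05) = 0.8550
det(I−A) = Σ_j (I−A)_1j·C_1j = (0.95)(0.4400) + (0.00)(0.1050) + (-0.20)(0.2900) = 0.3600
adj(I−A) = Cᵀ =
  [ 0.4400   0.0800   0.1800]
  [ 0.1050   0.5100   0.2475]
  [ 0.2900   0.3800   0.8550]
(I − A)⁻¹ = adj(I−A) / det(I−A) ≈
  [   1.2222     0.2222     0.5000]
  [   0.2917     1.4167     0.6875]
  [   0.8056     1.0556     2.3750]
Δx = (I − A)⁻¹ Δd with Δd having +150 in the Leather component and 0 elsewhere.
So Δx_2 = L_22 · (+150), where L_22 = adj(I−A)_22 / det(I−A) = 0.5100 / 0.3600.
Δx_2 = 0.5100 × (+150) / 0.3600 = 76.50 / 0.3600 = 212.500.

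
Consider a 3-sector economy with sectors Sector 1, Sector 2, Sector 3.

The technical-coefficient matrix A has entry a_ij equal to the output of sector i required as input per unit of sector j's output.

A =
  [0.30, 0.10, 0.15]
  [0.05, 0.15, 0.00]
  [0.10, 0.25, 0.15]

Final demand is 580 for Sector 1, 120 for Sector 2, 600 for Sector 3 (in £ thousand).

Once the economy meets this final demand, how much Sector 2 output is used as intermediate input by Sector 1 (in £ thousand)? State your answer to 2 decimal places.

z_21 = 52.40

I − A =
  [   0.70    -0.10    -0.15]
  [  -0.05     0.85     0.00]
  [  -0.10    -0.25     0.85]
Cofactors of I−A, C_ij = (−1)^(i+j)·(minor ij) (rows/columns in the sector order above):
  C_11 = (0.85)(0.85) − (0.00)(-0.25) = 0.7225
  C_12 = −[(-0.05)(0.85) − (0.00)(-0.10)] = 0.0425
  C_13 = (-0.05)(-0.25) − (0.85)(-0.10) = 0.0975
  C_21 = −[(-0.10)(0.85) − (-0.15)(-0.25)] = 0.1225
  C_22 = (0.70)(0.85) − (-0.15)(-0.10) = 0.5800
  C_23 = −[(0.70)(-0.25) − (-0.10)(-0.10)] = 0.1850
  C_31 = (-0.10)(0.00) − (-0.15)(0.85) = 0.1275
  C_32 = −[(0.70)(0.00) − (-0.15)(-0.05)] = 0.0075
  C_33 = (0.70)(0.85) − (-0.10)(-0.05) = 0.5900
det(I−A) = Σ_j (I−A)_1j·C_1j = (0.70)(0.7225) + (-0.10)(0.0425) + (-0.15)(0.0975) = 0.486875
adj(I−A) = Cᵀ =
  [ 0.7225   0.1225   0.1275]
  [ 0.0425   0.5800   0.0075]
  [ 0.0975   0.1850   0.5900]
(I − A)⁻¹ = adj(I−A) / det(I−A) ≈
  [   1.4840     0.2516     0.2619]
  [   0.0873     1.1913     0.0154]
  [   0.2003     0.3800     1.2118]
First solve x = (I − A)⁻¹ d = adj(I−A)·d / det(I−A); in particular x_1 = (0.7225·580 + 0.1225·120 + 0.1275·600) / 0.486875 = 510.25 / 0.486875 ≈ 1048.0103.
Intermediate flow from 2 to 1: z_21 = a_21 · x_1 = 0.05 × 510.25 / 0.486875 = 25.5125 / 0.486875 ≈ 52.40.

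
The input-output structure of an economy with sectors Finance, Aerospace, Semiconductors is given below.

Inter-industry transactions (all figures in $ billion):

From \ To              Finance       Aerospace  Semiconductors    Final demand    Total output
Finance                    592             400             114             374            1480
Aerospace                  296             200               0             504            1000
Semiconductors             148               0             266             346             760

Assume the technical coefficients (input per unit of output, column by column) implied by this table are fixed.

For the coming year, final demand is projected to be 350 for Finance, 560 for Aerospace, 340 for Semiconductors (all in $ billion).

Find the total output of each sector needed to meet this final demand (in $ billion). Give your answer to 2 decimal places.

x_F = 1485.48, x_A = 1071.37, x_S = 751.61

Technical coefficients a_ij = z_ij / X_j:
  a_FF = 592/1480 = 0.40, a_AF = 296/1480 = 0.20, a_SF = 148/1480 = 0.10
  a_FA = 400/1000 = 0.40, a_AA = 200/1000 = 0.20, a_SA = 0/1000 = 0.00
  a_FS = 114/760 = 0.15, a_AS = 0/760 = 0.00, a_SS = 266/760 = 0.35
I − A =
  [   0.60    -0.40    -0.15]
  [  -0.20     0.80     0.00]
  [  -0.10     0.00     0.65]
Cofactors of I−A, C_ij = (−1)^(i+j)·(minor ij) (rows/columns in the sector order above):
  C_11 = (0.80)(0.65) − (0.00)(0.00) = 0.5200
  C_12 = −[(-0.20)(0.65) − (0.00)(-0.10)] = 0.1300
  C_13 = (-0.20)(0.00) − (0.80)(-0.10) = 0.0800
  C_21 = −[(-0.40)(0.65) − (-0.15)(0.00)] = 0.2600
  C_22 = (0.60)(0.65) − (-0.15)(-0.10) = 0.3750
  C_23 = −[(0.60)(0.00) − (-0.40)(-0.10)] = 0.0400
  C_31 = (-0.40)(0.00) − (-0.15)(0.80) = 0.1200
  C_32 = −[(0.60)(0.00) − (-0.15)(-0.20)] = 0.0300
  C_33 = (0.60)(0.80) − (-0.40)(-0.20) = 0.4000
det(I−A) = Σ_j (I−A)_1j·C_1j = (0.60)(0.5200) + (-0.40)(0.1300) + (-0.15)(0.0800) = 0.2480
adj(I−A) = Cᵀ =
  [ 0.5200   0.2600   0.1200]
  [ 0.1300   0.3750   0.0300]
  [ 0.0800   0.0400   0.4000]
(I − A)⁻¹ = adj(I−A) / det(I−A) ≈
  [   2.0968     1.0484     0.4839]
  [   0.5242     1.5121     0.1210]
  [   0.3226     0.1613     1.6129]
x = (I − A)⁻¹ d = adj(I−A)·d / det(I−A), with det(I−A) = 0.2480:
  x_F = (0.5200·350 + 0.2600·560 + 0.1200·340) / 0.2480 = 368.40 / 0.2480 ≈ 1485.48
  x_A = (0.1300·350 + 0.3750·560 + 0.0300·340) / 0.2480 = 265.70 / 0.2480 ≈ 1071.37
  x_S = (0.0800·350 + 0.0400·560 + 0.4000·340) / 0.2480 = 186.40 / 0.2480 ≈ 751.61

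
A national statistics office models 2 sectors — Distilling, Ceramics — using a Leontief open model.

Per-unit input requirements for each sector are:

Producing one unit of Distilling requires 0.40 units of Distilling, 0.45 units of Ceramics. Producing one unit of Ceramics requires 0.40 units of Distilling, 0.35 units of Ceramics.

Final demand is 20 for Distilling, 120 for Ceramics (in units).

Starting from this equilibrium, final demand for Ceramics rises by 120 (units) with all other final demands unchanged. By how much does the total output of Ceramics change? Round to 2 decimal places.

Δx_C = 342.86

I − A =
  [   0.60    -0.40]
  [  -0.45     0.65]
det(I−A) = (0.60)(0.65) − (-0.40)(-0.45) = 0.2100
adj(I−A) = [[0.65, 0.40], [0.45, 0.60]]
(I − A)⁻¹ = adj(I−A) / det(I−A) ≈
  [   3.0952     1.9048]
  [   2.1429     2.8571]
Δx = (I − A)⁻¹ Δd with Δd having +120 in the Ceramics component and 0 elsewhere.
So Δx_C = L_CC · (+120), where L_CC = adj(I−A)_CC / det(I−A) = 0.60 / 0.2100.
Δx_C = 0.60 × (+120) / 0.2100 = 72.00 / 0.2100 ≈ 342.86.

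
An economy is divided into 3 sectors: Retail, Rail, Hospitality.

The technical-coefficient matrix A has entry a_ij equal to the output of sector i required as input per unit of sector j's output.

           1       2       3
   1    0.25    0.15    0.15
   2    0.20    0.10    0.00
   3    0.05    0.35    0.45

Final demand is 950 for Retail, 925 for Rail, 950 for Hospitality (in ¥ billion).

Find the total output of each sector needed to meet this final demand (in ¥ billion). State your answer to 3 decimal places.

I − A =
  [   0.75    -0.15    -0.15]
  [  -0.20     0.90     0.00]
  [  -0.05    -0.35     0.55]
Cofactors of I−A, C_ij = (−1)^(i+j)·(minor ij) (rows/columns in the sector order above):
  C_11 = (0.90)(0.55) − (0.00)(-0.35) = 0.4950
  C_12 = −[(-0.20)(0.55) − (0.00)(-0.05)] = 0.1100
  C_13 = (-0.20)(-0.35) − (0.90)(-0.05) = 0.1150
  C_21 = −[(-0.15)(0.55) − (-0.15)(-0.35)] = 0.1350
  C_22 = (0.75)(0.55) − (-0.15)(-0.05) = 0.4050
  C_23 = −[(0.75)(-0.35) − (-0.15)(-0.05)] = 0.2700
  C_31 = (-0.15)(0.00) − (-0.15)(0.90) = 0.1350
  C_32 = −[(0.75)(0.00) − (-0.15)(-0.20)] = 0.0300
  C_33 = (0.75)(0.90) − (-0.15)(-0.20) = 0.6450
det(I−A) = Σ_j (I−A)_1j·C_1j = (0.75)(0.4950) + (-0.15)(0.1100) + (-0.15)(0.1150) = 0.3375
adj(I−A) = Cᵀ =
  [ 0.4950   0.1350   0.1350]
  [ 0.1100   0.4050   0.0300]
  [ 0.1150   0.2700   0.6450]
(I − A)⁻¹ = adj(I−A) / det(I−A) ≈
  [   1.4667     0.4000     0.4000]
  [   0.3259     1.2000     0.0889]
  [   0.3407     0.8000     1.9111]
x = (I − A)⁻¹ d = adj(I−A)·d / det(I−A), with det(I−A) = 0.3375:
  x_1 = (0.4950·950 + 0.1350·925 + 0.1350·950) / 0.3375 = 723.375 / 0.3375 ≈ 2143.333
  x_2 = (0.1100·950 + 0.4050·925 + 0.0300·950) / 0.3375 = 507.625 / 0.3375 ≈ 1504.074
  x_3 = (0.1150·950 + 0.2700·925 + 0.6450·950) / 0.3375 = 971.75 / 0.3375 ≈ 2879.259

x_1 = 2143.333, x_2 = 1504.074, x_3 = 2879.259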